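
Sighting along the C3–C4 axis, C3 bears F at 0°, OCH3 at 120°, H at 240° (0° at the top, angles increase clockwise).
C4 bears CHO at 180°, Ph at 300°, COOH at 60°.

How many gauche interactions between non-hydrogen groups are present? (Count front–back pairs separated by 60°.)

Non-H gauche pairs: F(0°)/Ph(300°); F(0°)/COOH(60°); OCH3(120°)/CHO(180°); OCH3(120°)/COOH(60°) — 4 interactions.

4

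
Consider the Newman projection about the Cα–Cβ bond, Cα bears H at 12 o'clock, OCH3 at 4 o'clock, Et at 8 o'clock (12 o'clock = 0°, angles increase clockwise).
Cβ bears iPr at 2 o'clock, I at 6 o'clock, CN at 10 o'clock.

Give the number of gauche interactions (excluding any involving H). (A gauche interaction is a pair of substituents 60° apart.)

Non-H gauche pairs: OCH3(120°)/iPr(60°); OCH3(120°)/I(180°); Et(240°)/I(180°); Et(240°)/CN(300°) — 4 interactions.

4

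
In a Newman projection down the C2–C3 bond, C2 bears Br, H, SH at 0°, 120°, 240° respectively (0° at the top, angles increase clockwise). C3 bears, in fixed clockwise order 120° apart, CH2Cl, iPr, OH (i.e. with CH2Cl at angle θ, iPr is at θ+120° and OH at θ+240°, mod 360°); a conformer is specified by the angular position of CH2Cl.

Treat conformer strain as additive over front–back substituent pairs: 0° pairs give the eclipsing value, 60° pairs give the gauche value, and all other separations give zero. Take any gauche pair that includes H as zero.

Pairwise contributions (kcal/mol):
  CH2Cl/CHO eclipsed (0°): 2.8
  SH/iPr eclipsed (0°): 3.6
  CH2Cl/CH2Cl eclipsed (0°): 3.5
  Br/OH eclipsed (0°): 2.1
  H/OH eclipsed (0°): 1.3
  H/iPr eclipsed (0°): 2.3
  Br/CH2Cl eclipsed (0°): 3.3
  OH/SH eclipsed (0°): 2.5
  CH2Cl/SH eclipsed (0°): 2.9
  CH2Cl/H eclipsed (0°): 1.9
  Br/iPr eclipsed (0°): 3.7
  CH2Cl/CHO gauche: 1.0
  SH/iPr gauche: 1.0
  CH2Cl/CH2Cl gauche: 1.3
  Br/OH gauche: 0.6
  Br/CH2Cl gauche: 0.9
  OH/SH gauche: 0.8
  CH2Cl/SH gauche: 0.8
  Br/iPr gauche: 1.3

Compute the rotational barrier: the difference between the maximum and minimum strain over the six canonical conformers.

CH2Cl at 0° (eclipsed): Br–CH2Cl eclipsed, H–iPr eclipsed, SH–OH eclipsed; 3.3 + 2.3 + 2.5 = 8.1 kcal/mol.
CH2Cl at 60° (staggered): Br–CH2Cl gauche, Br–OH gauche, SH–iPr gauche, SH–OH gauche; 0.9 + 0.6 + 1.0 + 0.8 = 3.3 kcal/mol.
CH2Cl at 120° (eclipsed): Br–OH eclipsed, H–CH2Cl eclipsed, SH–iPr eclipsed; 2.1 + 1.9 + 3.6 = 7.6 kcal/mol.
CH2Cl at 180° (staggered): Br–iPr gauche, Br–OH gauche, SH–CH2Cl gauche, SH–iPr gauche; 1.3 + 0.6 + 0.8 + 1.0 = 3.7 kcal/mol.
CH2Cl at 240° (eclipsed): Br–iPr eclipsed, H–OH eclipsed, SH–CH2Cl eclipsed; 3.7 + 1.3 + 2.9 = 7.9 kcal/mol.
CH2Cl at 300° (staggered): Br–CH2Cl gauche, Br–iPr gauche, SH–CH2Cl gauche, SH–OH gauche; 0.9 + 1.3 + 0.8 + 0.8 = 3.8 kcal/mol.
Max at 0° (8.1 kcal/mol), min at 60° (3.3 kcal/mol); barrier = 4.8 kcal/mol.

4.8 kcal/mol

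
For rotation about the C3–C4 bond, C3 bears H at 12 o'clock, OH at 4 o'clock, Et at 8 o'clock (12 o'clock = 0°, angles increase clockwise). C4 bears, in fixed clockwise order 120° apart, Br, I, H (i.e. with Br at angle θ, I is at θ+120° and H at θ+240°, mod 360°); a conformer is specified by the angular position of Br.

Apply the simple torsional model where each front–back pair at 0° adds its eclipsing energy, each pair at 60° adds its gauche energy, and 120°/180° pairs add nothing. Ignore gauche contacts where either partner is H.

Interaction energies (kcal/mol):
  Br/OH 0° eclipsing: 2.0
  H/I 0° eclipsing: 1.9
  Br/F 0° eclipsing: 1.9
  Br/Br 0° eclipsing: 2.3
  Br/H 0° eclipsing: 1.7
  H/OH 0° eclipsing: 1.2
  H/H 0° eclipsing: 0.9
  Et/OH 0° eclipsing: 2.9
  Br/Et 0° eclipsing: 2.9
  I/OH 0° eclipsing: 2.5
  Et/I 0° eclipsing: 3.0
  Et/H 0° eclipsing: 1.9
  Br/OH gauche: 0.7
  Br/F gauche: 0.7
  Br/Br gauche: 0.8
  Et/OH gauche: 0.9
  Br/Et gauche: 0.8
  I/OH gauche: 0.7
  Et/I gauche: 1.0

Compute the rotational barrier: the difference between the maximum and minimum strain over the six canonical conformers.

4.6 kcal/mol

Br at 0° (eclipsed): H–Br eclipsed, OH–I eclipsed, Et–H eclipsed; 1.7 + 2.5 + 1.9 = 6.1 kcal/mol.
Br at 60° (staggered): OH–Br gauche, OH–I gauche, Et–I gauche; 0.7 + 0.7 + 1.0 = 2.4 kcal/mol.
Br at 120° (eclipsed): H–H eclipsed, OH–Br eclipsed, Et–I eclipsed; 0.9 + 2.0 + 3.0 = 5.9 kcal/mol.
Br at 180° (staggered): OH–Br gauche, Et–Br gauche, Et–I gauche; 0.7 + 0.8 + 1.0 = 2.5 kcal/mol.
Br at 240° (eclipsed): H–I eclipsed, OH–H eclipsed, Et–Br eclipsed; 1.9 + 1.2 + 2.9 = 6.0 kcal/mol.
Br at 300° (staggered): OH–I gauche, Et–Br gauche; 0.7 + 0.8 = 1.5 kcal/mol.
Max at 0° (6.1 kcal/mol), min at 300° (1.5 kcal/mol); barrier = 4.6 kcal/mol.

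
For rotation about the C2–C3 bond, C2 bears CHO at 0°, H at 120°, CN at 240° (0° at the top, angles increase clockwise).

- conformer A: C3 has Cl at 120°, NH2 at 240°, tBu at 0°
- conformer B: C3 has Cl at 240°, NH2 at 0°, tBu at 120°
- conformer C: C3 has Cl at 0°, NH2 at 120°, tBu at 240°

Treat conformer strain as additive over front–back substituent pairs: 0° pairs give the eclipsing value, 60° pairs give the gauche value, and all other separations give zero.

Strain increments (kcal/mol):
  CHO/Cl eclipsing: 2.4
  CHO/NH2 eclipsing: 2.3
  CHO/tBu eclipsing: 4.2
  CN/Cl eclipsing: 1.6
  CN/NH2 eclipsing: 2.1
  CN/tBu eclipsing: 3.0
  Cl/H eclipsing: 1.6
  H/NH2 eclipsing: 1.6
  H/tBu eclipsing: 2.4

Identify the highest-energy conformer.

A

A (eclipsed): CHO(0°)/tBu(0°) eclipsed 4.2; H(120°)/Cl(120°) eclipsed 1.6; CN(240°)/NH2(240°) eclipsed 2.1 → 7.9 kcal/mol.
B (eclipsed): CHO(0°)/NH2(0°) eclipsed 2.3; H(120°)/tBu(120°) eclipsed 2.4; CN(240°)/Cl(240°) eclipsed 1.6 → 6.3 kcal/mol.
C (eclipsed): CHO(0°)/Cl(0°) eclipsed 2.4; H(120°)/NH2(120°) eclipsed 1.6; CN(240°)/tBu(240°) eclipsed 3.0 → 7.0 kcal/mol.
A has the highest total (7.9 kcal/mol).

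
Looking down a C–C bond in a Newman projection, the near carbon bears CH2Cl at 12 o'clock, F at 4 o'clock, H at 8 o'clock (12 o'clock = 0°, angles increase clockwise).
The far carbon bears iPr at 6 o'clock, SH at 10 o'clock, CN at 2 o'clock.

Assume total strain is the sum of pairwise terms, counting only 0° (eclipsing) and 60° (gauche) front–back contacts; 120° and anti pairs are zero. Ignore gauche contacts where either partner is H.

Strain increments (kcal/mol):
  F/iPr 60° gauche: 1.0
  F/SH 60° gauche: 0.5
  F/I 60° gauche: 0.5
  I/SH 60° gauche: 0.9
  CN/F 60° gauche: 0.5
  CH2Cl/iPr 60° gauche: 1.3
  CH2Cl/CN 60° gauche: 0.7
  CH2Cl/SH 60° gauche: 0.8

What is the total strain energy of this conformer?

3.0 kcal/mol

This conformer (staggered): CH2Cl–SH gauche, CH2Cl–CN gauche, F–iPr gauche, F–CN gauche; 0.8 + 0.7 + 1.0 + 0.5 = 3.0 kcal/mol.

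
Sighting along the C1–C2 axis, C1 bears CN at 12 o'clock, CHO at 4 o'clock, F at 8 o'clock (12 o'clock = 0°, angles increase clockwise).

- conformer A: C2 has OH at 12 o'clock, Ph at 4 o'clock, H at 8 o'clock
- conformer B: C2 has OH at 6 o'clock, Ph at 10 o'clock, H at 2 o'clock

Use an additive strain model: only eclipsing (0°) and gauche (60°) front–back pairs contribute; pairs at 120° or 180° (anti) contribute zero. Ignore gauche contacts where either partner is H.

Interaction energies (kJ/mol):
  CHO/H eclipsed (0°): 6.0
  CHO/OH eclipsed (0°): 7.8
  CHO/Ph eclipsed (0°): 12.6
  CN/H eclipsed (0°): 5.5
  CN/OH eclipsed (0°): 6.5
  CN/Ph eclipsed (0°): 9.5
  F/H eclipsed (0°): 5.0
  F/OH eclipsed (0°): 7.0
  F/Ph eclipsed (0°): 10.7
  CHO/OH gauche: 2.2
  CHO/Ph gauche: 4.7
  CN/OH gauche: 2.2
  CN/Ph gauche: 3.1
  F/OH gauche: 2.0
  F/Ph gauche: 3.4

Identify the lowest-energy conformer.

B

A is eclipsed. CN at 0° is eclipsed with OH at 0° (6.5); CHO at 120° is eclipsed with Ph at 120° (12.6); F at 240° is eclipsed with H at 240° (5.0). Total 24.1 kJ/mol.
B is staggered. CN at 0° is gauche with Ph at 300° (3.1); CHO at 120° is gauche with OH at 180° (2.2); F at 240° is gauche with OH at 180° (2.0); F at 240° is gauche with Ph at 300° (3.4). Total 10.7 kJ/mol.
B has the lowest total (10.7 kJ/mol).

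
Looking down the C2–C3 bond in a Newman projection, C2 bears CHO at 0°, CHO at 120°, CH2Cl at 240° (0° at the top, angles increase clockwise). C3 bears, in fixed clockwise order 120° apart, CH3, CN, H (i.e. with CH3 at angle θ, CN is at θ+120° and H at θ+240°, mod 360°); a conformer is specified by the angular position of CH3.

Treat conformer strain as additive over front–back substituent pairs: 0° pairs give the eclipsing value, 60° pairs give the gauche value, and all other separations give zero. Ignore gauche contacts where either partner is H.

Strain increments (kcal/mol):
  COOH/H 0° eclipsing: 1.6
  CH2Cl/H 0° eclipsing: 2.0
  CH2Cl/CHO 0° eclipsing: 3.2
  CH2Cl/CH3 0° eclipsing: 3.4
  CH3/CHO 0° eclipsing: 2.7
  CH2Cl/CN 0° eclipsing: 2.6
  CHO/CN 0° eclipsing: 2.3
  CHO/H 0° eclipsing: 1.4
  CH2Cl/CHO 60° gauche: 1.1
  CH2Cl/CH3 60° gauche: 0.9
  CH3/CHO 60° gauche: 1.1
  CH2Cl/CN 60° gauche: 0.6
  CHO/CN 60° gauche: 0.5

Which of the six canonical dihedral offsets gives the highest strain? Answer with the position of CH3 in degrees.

CH3 at 0° (eclipsed): CHO(0°)/CH3(0°) eclipsed 2.7; CHO(120°)/CN(120°) eclipsed 2.3; CH2Cl(240°)/H(240°) eclipsed 2.0 → 7.0 kcal/mol.
CH3 at 60° (staggered): CHO(0°)/CH3(60°) gauche 1.1; CHO(120°)/CH3(60°) gauche 1.1; CHO(120°)/CN(180°) gauche 0.5; CH2Cl(240°)/CN(180°) gauche 0.6 → 3.3 kcal/mol.
CH3 at 120° (eclipsed): CHO(0°)/H(0°) eclipsed 1.4; CHO(120°)/CH3(120°) eclipsed 2.7; CH2Cl(240°)/CN(240°) eclipsed 2.6 → 6.7 kcal/mol.
CH3 at 180° (staggered): CHO(0°)/CN(300°) gauche 0.5; CHO(120°)/CH3(180°) gauche 1.1; CH2Cl(240°)/CH3(180°) gauche 0.9; CH2Cl(240°)/CN(300°) gauche 0.6 → 3.1 kcal/mol.
CH3 at 240° (eclipsed): CHO(0°)/CN(0°) eclipsed 2.3; CHO(120°)/H(120°) eclipsed 1.4; CH2Cl(240°)/CH3(240°) eclipsed 3.4 → 7.1 kcal/mol.
CH3 at 300° (staggered): CHO(0°)/CH3(300°) gauche 1.1; CHO(0°)/CN(60°) gauche 0.5; CHO(120°)/CN(60°) gauche 0.5; CH2Cl(240°)/CH3(300°) gauche 0.9 → 3.0 kcal/mol.
The maximum (7.1 kcal/mol) occurs with CH3 at 240°.

240°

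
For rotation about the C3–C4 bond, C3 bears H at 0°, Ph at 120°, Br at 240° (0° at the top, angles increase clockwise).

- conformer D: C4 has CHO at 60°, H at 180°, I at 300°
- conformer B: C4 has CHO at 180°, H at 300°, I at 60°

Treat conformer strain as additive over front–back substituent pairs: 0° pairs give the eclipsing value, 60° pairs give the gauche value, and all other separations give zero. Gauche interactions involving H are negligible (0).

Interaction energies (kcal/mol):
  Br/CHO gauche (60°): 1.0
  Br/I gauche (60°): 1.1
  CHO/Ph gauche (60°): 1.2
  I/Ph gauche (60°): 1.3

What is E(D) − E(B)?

D (staggered): Ph–CHO gauche, Br–I gauche; 1.2 + 1.1 = 2.3 kcal/mol.
B (staggered): Ph–CHO gauche, Ph–I gauche, Br–CHO gauche; 1.2 + 1.3 + 1.0 = 3.5 kcal/mol.
E(D) − E(B) = 2.3 − 3.5 = -1.2 kcal/mol.

-1.2 kcal/mol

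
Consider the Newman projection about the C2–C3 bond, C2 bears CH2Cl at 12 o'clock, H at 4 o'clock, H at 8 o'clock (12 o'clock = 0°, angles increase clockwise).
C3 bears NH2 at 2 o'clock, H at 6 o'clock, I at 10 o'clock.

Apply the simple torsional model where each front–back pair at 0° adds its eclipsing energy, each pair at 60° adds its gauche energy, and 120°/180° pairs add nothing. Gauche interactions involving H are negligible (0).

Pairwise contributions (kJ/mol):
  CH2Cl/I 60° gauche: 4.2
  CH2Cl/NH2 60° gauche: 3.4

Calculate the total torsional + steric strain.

This conformer is staggered. CH2Cl at 0° is gauche with NH2 at 60° (3.4); CH2Cl at 0° is gauche with I at 300° (4.2). Total 7.6 kJ/mol.

7.6 kJ/mol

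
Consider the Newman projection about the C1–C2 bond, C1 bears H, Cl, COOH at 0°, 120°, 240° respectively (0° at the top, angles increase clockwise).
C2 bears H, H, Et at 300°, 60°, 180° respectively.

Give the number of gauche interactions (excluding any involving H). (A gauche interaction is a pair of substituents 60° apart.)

2

Non-H gauche pairs: Cl(120°)/Et(180°); COOH(240°)/Et(180°) — 2 interactions.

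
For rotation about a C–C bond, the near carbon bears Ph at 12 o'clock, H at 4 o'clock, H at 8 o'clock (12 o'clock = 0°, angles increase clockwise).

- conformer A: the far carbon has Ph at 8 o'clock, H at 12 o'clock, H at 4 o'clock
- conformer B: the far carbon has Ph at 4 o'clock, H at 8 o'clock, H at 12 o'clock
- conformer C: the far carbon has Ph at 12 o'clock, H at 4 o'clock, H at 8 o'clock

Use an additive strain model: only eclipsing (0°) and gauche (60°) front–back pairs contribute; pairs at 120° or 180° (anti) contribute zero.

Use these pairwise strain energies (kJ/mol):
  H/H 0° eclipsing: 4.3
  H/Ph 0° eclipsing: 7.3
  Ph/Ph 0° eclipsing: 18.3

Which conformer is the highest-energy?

A is eclipsed. Ph at 0° is eclipsed with H at 0° (7.3); H at 120° is eclipsed with H at 120° (4.3); H at 240° is eclipsed with Ph at 240° (7.3). Total 18.9 kJ/mol.
B is eclipsed. Ph at 0° is eclipsed with H at 0° (7.3); H at 120° is eclipsed with Ph at 120° (7.3); H at 240° is eclipsed with H at 240° (4.3). Total 18.9 kJ/mol.
C is eclipsed. Ph at 0° is eclipsed with Ph at 0° (18.3); H at 120° is eclipsed with H at 120° (4.3); H at 240° is eclipsed with H at 240° (4.3). Total 26.9 kJ/mol.
C has the highest total (26.9 kJ/mol).

C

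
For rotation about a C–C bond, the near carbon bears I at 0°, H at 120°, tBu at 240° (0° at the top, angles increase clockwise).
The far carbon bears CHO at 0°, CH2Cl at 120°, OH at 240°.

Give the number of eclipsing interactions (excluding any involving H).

Non-H eclipsing pairs: I(0°)/CHO(0°); tBu(240°)/OH(240°) — 2 interactions.

2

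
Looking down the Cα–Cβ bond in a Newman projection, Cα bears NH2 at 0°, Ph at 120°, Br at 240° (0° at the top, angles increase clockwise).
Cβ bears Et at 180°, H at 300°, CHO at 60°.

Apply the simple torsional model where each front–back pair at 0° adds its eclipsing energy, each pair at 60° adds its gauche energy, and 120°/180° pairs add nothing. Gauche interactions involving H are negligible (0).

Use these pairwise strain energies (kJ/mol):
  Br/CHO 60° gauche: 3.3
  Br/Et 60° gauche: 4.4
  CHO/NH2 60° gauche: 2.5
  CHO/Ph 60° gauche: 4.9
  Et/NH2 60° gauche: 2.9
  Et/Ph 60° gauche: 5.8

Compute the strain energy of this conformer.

17.6 kJ/mol

This conformer (staggered): NH2(0°)/CHO(60°) gauche 2.5; Ph(120°)/Et(180°) gauche 5.8; Ph(120°)/CHO(60°) gauche 4.9; Br(240°)/Et(180°) gauche 4.4 → 17.6 kJ/mol.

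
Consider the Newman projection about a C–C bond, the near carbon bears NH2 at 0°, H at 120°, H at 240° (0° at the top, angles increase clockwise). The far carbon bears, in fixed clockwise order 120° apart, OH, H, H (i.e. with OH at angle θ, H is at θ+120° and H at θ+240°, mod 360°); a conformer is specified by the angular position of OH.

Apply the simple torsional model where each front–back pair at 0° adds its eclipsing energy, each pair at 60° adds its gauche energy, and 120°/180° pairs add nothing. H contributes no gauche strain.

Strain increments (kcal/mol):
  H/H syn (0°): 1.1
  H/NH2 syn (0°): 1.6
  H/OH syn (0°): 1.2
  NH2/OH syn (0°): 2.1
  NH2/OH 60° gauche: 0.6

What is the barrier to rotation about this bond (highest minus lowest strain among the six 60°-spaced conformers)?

4.3 kcal/mol

OH at 0° (eclipsed): NH2–OH eclipsed, H–H eclipsed, H–H eclipsed; 2.1 + 1.1 + 1.1 = 4.3 kcal/mol.
OH at 60° (staggered): NH2–OH gauche; 0.6 = 0.6 kcal/mol.
OH at 120° (eclipsed): NH2–H eclipsed, H–OH eclipsed, H–H eclipsed; 1.6 + 1.2 + 1.1 = 3.9 kcal/mol.
OH at 180° (staggered): no non-H gauche contacts → 0.0 kcal/mol.
OH at 240° (eclipsed): NH2–H eclipsed, H–H eclipsed, H–OH eclipsed; 1.6 + 1.1 + 1.2 = 3.9 kcal/mol.
OH at 300° (staggered): NH2–OH gauche; 0.6 = 0.6 kcal/mol.
Max at 0° (4.3 kcal/mol), min at 180° (0.0 kcal/mol); barrier = 4.3 kcal/mol.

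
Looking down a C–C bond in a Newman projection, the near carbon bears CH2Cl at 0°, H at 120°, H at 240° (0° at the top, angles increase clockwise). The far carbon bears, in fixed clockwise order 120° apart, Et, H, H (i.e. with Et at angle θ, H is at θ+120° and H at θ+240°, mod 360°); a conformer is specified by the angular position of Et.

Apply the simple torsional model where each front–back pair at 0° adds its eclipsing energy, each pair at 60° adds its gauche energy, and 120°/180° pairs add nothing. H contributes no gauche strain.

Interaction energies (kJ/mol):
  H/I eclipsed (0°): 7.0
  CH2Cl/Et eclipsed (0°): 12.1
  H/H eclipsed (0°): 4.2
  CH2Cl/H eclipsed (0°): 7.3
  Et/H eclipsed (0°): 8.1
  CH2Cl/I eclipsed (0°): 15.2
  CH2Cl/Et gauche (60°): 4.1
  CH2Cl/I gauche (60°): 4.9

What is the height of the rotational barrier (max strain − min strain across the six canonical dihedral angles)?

Et at 0° (eclipsed): CH2Cl(0°)/Et(0°) eclipsed 12.1; H(120°)/H(120°) eclipsed 4.2; H(240°)/H(240°) eclipsed 4.2 → 20.5 kJ/mol.
Et at 60° (staggered): CH2Cl(0°)/Et(60°) gauche 4.1 → 4.1 kJ/mol.
Et at 120° (eclipsed): CH2Cl(0°)/H(0°) eclipsed 7.3; H(120°)/Et(120°) eclipsed 8.1; H(240°)/H(240°) eclipsed 4.2 → 19.6 kJ/mol.
Et at 180° (staggered): no non-H gauche contacts → 0.0 kJ/mol.
Et at 240° (eclipsed): CH2Cl(0°)/H(0°) eclipsed 7.3; H(120°)/H(120°) eclipsed 4.2; H(240°)/Et(240°) eclipsed 8.1 → 19.6 kJ/mol.
Et at 300° (staggered): CH2Cl(0°)/Et(300°) gauche 4.1 → 4.1 kJ/mol.
Max at 0° (20.5 kJ/mol), min at 180° (0.0 kJ/mol); barrier = 20.5 kJ/mol.

20.5 kJ/mol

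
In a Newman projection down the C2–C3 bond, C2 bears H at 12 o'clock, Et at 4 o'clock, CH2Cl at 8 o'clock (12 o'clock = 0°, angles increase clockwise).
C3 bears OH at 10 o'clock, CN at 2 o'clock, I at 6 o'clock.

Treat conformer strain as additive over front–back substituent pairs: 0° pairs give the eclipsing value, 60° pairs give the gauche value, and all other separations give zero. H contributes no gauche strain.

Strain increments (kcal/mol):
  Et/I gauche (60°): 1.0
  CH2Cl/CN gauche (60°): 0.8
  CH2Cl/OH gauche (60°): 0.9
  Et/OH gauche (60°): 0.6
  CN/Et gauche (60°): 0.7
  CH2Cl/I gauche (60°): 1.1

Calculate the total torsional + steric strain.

3.7 kcal/mol

This conformer (staggered): Et(120°)/CN(60°) gauche 0.7; Et(120°)/I(180°) gauche 1.0; CH2Cl(240°)/OH(300°) gauche 0.9; CH2Cl(240°)/I(180°) gauche 1.1 → 3.7 kcal/mol.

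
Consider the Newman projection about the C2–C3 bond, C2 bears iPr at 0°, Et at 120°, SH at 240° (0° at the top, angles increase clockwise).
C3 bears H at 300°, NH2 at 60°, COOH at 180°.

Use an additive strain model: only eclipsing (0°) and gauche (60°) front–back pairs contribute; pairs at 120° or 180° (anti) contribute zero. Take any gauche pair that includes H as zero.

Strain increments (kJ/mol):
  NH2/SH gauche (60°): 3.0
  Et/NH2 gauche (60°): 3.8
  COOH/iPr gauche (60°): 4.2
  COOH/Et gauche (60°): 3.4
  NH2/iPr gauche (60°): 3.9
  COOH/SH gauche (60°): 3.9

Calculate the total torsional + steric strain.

15.0 kJ/mol

This conformer (staggered): iPr–NH2 gauche, Et–NH2 gauche, Et–COOH gauche, SH–COOH gauche; 3.9 + 3.8 + 3.4 + 3.9 = 15.0 kJ/mol.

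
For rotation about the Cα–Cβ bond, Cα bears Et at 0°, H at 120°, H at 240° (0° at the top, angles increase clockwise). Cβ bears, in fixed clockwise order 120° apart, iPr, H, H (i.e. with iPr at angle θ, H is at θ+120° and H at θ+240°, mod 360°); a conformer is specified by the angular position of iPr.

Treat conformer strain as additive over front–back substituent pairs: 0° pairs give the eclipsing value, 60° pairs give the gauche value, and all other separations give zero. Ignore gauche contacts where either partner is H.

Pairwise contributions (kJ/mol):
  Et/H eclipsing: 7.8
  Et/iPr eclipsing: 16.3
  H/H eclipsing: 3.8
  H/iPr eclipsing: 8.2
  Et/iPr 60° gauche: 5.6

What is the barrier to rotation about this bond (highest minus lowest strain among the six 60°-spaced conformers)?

iPr at 0° (eclipsed): Et–iPr eclipsed, H–H eclipsed, H–H eclipsed; 16.3 + 3.8 + 3.8 = 23.9 kJ/mol.
iPr at 60° (staggered): Et–iPr gauche; 5.6 = 5.6 kJ/mol.
iPr at 120° (eclipsed): Et–H eclipsed, H–iPr eclipsed, H–H eclipsed; 7.8 + 8.2 + 3.8 = 19.8 kJ/mol.
iPr at 180° (staggered): no non-H gauche contacts → 0.0 kJ/mol.
iPr at 240° (eclipsed): Et–H eclipsed, H–H eclipsed, H–iPr eclipsed; 7.8 + 3.8 + 8.2 = 19.8 kJ/mol.
iPr at 300° (staggered): Et–iPr gauche; 5.6 = 5.6 kJ/mol.
Max at 0° (23.9 kJ/mol), min at 180° (0.0 kJ/mol); barrier = 23.9 kJ/mol.

23.9 kJ/mol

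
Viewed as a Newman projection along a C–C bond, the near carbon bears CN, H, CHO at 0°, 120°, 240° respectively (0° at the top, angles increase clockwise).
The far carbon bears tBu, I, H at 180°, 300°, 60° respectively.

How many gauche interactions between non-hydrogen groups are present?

Non-H gauche pairs: CN(0°)/I(300°); CHO(240°)/tBu(180°); CHO(240°)/I(300°) — 3 interactions.

3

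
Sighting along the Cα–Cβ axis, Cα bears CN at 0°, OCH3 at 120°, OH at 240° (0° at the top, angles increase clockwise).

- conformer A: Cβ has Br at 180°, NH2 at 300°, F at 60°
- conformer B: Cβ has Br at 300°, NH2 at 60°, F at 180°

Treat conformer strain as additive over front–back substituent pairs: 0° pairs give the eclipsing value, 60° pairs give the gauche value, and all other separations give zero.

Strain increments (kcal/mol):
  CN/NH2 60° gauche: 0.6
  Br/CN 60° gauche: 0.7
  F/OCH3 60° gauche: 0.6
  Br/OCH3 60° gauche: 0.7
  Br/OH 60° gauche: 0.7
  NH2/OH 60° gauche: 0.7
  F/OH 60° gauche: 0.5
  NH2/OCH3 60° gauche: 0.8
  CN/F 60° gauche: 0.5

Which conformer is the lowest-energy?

A

A is staggered. CN at 0° is gauche with NH2 at 300° (0.6); CN at 0° is gauche with F at 60° (0.5); OCH3 at 120° is gauche with Br at 180° (0.7); OCH3 at 120° is gauche with F at 60° (0.6); OH at 240° is gauche with Br at 180° (0.7); OH at 240° is gauche with NH2 at 300° (0.7). Total 3.8 kcal/mol.
B is staggered. CN at 0° is gauche with Br at 300° (0.7); CN at 0° is gauche with NH2 at 60° (0.6); OCH3 at 120° is gauche with NH2 at 60° (0.8); OCH3 at 120° is gauche with F at 180° (0.6); OH at 240° is gauche with Br at 300° (0.7); OH at 240° is gauche with F at 180° (0.5). Total 3.9 kcal/mol.
A has the lowest total (3.8 kcal/mol).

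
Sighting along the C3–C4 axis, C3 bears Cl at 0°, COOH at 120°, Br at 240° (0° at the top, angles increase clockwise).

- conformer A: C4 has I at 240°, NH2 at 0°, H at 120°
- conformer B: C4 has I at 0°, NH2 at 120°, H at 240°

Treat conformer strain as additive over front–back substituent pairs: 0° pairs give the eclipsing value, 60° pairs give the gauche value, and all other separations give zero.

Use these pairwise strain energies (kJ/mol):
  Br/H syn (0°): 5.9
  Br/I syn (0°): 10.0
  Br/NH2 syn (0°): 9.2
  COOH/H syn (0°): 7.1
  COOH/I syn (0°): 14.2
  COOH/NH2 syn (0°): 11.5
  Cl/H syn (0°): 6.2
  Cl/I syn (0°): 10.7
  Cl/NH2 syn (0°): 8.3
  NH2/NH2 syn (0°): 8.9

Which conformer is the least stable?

A (eclipsed): Cl(0°)/NH2(0°) eclipsed 8.3; COOH(120°)/H(120°) eclipsed 7.1; Br(240°)/I(240°) eclipsed 10.0 → 25.4 kJ/mol.
B (eclipsed): Cl(0°)/I(0°) eclipsed 10.7; COOH(120°)/NH2(120°) eclipsed 11.5; Br(240°)/H(240°) eclipsed 5.9 → 28.1 kJ/mol.
B has the highest total (28.1 kJ/mol).

B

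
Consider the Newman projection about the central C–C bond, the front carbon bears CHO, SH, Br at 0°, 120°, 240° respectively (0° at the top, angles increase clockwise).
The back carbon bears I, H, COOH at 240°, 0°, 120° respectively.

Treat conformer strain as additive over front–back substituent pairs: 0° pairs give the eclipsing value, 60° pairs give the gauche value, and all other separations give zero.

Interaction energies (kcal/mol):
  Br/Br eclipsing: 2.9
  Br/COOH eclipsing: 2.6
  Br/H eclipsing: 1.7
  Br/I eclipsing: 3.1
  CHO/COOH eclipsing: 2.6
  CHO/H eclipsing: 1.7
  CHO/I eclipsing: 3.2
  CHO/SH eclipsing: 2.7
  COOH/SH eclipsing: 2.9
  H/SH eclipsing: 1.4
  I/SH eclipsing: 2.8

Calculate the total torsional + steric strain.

7.7 kcal/mol

This conformer (eclipsed): CHO(0°)/H(0°) eclipsed 1.7; SH(120°)/COOH(120°) eclipsed 2.9; Br(240°)/I(240°) eclipsed 3.1 → 7.7 kcal/mol.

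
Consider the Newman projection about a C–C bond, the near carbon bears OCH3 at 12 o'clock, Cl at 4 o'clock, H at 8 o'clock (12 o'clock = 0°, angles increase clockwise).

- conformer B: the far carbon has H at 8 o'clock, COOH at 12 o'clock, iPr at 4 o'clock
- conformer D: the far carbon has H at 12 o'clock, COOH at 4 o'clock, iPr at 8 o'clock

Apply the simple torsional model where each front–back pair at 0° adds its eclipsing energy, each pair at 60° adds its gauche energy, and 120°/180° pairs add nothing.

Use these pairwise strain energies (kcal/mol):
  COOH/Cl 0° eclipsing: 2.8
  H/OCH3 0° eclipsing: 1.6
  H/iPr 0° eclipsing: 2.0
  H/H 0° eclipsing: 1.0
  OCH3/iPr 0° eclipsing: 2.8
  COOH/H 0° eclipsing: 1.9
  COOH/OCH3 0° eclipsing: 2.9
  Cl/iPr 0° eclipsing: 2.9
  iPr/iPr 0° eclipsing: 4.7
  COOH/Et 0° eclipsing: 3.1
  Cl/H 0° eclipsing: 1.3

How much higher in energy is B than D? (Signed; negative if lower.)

B (eclipsed): OCH3–COOH eclipsed, Cl–iPr eclipsed, H–H eclipsed; 2.9 + 2.9 + 1.0 = 6.8 kcal/mol.
D (eclipsed): OCH3–H eclipsed, Cl–COOH eclipsed, H–iPr eclipsed; 1.6 + 2.8 + 2.0 = 6.4 kcal/mol.
E(B) − E(D) = 6.8 − 6.4 = +0.4 kcal/mol.

+0.4 kcal/mol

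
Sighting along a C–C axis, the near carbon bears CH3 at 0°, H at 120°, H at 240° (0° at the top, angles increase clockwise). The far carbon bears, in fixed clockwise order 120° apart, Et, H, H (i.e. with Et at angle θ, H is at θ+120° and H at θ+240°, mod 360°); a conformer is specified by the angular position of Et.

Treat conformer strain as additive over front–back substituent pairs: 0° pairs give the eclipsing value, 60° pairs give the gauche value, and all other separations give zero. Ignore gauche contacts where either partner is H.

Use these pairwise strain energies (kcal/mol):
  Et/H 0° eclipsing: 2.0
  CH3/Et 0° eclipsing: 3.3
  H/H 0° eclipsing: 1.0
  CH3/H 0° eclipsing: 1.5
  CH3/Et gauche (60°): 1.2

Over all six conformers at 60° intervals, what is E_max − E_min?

5.3 kcal/mol

Et at 0° is eclipsed. CH3 at 0° is eclipsed with Et at 0° (3.3); H at 120° is eclipsed with H at 120° (1.0); H at 240° is eclipsed with H at 240° (1.0). Total 5.3 kcal/mol.
Et at 60° is staggered. CH3 at 0° is gauche with Et at 60° (1.2). Total 1.2 kcal/mol.
Et at 120° is eclipsed. CH3 at 0° is eclipsed with H at 0° (1.5); H at 120° is eclipsed with Et at 120° (2.0); H at 240° is eclipsed with H at 240° (1.0). Total 4.5 kcal/mol.
Et at 180° (staggered): no non-H gauche contacts → 0.0 kcal/mol.
Et at 240° is eclipsed. CH3 at 0° is eclipsed with H at 0° (1.5); H at 120° is eclipsed with H at 120° (1.0); H at 240° is eclipsed with Et at 240° (2.0). Total 4.5 kcal/mol.
Et at 300° is staggered. CH3 at 0° is gauche with Et at 300° (1.2). Total 1.2 kcal/mol.
Max at 0° (5.3 kcal/mol), min at 180° (0.0 kcal/mol); barrier = 5.3 kcal/mol.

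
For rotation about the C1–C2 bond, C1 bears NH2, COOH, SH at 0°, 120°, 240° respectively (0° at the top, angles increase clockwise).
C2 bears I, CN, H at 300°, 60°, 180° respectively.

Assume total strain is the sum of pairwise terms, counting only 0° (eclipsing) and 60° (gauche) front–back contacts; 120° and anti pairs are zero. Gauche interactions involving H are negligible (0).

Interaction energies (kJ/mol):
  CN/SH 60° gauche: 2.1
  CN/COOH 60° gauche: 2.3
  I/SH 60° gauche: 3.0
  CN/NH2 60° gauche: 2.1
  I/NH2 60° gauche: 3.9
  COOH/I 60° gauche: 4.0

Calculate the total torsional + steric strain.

11.3 kJ/mol

This conformer (staggered): NH2(0°)/I(300°) gauche 3.9; NH2(0°)/CN(60°) gauche 2.1; COOH(120°)/CN(60°) gauche 2.3; SH(240°)/I(300°) gauche 3.0 → 11.3 kJ/mol.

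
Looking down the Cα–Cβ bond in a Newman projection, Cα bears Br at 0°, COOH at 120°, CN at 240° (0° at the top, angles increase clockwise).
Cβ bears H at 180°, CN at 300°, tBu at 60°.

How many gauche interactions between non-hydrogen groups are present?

4

Non-H gauche pairs: Br(0°)/CN(300°); Br(0°)/tBu(60°); COOH(120°)/tBu(60°); CN(240°)/CN(300°) — 4 interactions.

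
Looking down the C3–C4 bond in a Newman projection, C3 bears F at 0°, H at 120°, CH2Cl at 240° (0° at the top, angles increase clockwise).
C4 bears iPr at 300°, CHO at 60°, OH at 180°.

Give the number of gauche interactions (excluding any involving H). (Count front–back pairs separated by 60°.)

4

Non-H gauche pairs: F(0°)/iPr(300°); F(0°)/CHO(60°); CH2Cl(240°)/iPr(300°); CH2Cl(240°)/OH(180°) — 4 interactions.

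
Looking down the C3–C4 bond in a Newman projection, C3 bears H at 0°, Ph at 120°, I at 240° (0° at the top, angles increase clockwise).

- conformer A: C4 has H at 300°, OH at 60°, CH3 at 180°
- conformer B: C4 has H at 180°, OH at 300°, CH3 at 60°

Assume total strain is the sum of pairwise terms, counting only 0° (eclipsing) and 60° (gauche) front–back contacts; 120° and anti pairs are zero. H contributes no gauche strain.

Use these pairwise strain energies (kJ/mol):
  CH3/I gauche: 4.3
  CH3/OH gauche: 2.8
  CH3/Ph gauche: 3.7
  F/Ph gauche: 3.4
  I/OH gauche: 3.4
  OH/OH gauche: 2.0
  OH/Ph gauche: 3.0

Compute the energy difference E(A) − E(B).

+3.9 kJ/mol

A (staggered): Ph(120°)/OH(60°) gauche 3.0; Ph(120°)/CH3(180°) gauche 3.7; I(240°)/CH3(180°) gauche 4.3 → 11.0 kJ/mol.
B (staggered): Ph(120°)/CH3(60°) gauche 3.7; I(240°)/OH(300°) gauche 3.4 → 7.1 kJ/mol.
E(A) − E(B) = 11.0 − 7.1 = +3.9 kJ/mol.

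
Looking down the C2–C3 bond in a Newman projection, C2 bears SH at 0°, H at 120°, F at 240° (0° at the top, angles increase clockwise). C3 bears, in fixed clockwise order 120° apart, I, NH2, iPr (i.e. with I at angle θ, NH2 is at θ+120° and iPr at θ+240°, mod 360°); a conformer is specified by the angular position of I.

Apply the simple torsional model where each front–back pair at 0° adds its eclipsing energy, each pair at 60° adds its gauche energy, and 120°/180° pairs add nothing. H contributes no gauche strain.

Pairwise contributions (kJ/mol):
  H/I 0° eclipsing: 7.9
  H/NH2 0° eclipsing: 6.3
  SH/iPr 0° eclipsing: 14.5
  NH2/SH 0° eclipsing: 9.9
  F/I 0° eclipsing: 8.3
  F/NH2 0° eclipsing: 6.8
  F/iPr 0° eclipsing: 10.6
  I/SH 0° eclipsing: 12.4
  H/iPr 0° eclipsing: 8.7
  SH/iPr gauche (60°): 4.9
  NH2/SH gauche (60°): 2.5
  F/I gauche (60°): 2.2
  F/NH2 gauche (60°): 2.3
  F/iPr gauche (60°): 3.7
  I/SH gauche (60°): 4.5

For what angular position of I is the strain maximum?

0°

I at 0° (eclipsed): SH(0°)/I(0°) eclipsed 12.4; H(120°)/NH2(120°) eclipsed 6.3; F(240°)/iPr(240°) eclipsed 10.6 → 29.3 kJ/mol.
I at 60° (staggered): SH(0°)/I(60°) gauche 4.5; SH(0°)/iPr(300°) gauche 4.9; F(240°)/NH2(180°) gauche 2.3; F(240°)/iPr(300°) gauche 3.7 → 15.4 kJ/mol.
I at 120° (eclipsed): SH(0°)/iPr(0°) eclipsed 14.5; H(120°)/I(120°) eclipsed 7.9; F(240°)/NH2(240°) eclipsed 6.8 → 29.2 kJ/mol.
I at 180° (staggered): SH(0°)/NH2(300°) gauche 2.5; SH(0°)/iPr(60°) gauche 4.9; F(240°)/I(180°) gauche 2.2; F(240°)/NH2(300°) gauche 2.3 → 11.9 kJ/mol.
I at 240° (eclipsed): SH(0°)/NH2(0°) eclipsed 9.9; H(120°)/iPr(120°) eclipsed 8.7; F(240°)/I(240°) eclipsed 8.3 → 26.9 kJ/mol.
I at 300° (staggered): SH(0°)/I(300°) gauche 4.5; SH(0°)/NH2(60°) gauche 2.5; F(240°)/I(300°) gauche 2.2; F(240°)/iPr(180°) gauche 3.7 → 12.9 kJ/mol.
The maximum (29.3 kJ/mol) occurs with I at 0°.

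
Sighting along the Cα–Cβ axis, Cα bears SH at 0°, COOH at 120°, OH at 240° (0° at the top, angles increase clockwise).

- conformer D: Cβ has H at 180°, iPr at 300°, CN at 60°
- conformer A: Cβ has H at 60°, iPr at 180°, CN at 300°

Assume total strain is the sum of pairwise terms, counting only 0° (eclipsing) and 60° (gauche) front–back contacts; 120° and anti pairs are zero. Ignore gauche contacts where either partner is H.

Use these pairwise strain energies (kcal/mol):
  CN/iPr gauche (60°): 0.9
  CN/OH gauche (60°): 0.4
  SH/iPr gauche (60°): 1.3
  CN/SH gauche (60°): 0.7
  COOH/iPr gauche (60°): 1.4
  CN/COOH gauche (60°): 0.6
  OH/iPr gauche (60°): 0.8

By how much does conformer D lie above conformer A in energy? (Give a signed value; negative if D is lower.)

D (staggered): SH(0°)/iPr(300°) gauche 1.3; SH(0°)/CN(60°) gauche 0.7; COOH(120°)/CN(60°) gauche 0.6; OH(240°)/iPr(300°) gauche 0.8 → 3.4 kcal/mol.
A (staggered): SH(0°)/CN(300°) gauche 0.7; COOH(120°)/iPr(180°) gauche 1.4; OH(240°)/iPr(180°) gauche 0.8; OH(240°)/CN(300°) gauche 0.4 → 3.3 kcal/mol.
E(D) − E(A) = 3.4 − 3.3 = +0.1 kcal/mol.

+0.1 kcal/mol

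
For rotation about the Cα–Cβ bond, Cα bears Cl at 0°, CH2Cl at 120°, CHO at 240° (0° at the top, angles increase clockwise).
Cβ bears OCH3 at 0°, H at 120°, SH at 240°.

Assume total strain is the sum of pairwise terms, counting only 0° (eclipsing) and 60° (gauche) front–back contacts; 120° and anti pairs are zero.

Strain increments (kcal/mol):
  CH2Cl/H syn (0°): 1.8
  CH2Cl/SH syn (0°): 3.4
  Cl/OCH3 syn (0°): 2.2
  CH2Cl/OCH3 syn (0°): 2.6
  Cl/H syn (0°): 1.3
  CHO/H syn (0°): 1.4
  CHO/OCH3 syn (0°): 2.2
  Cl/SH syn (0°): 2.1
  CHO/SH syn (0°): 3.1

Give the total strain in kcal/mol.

This conformer (eclipsed): Cl(0°)/OCH3(0°) eclipsed 2.2; CH2Cl(120°)/H(120°) eclipsed 1.8; CHO(240°)/SH(240°) eclipsed 3.1 → 7.1 kcal/mol.

7.1 kcal/mol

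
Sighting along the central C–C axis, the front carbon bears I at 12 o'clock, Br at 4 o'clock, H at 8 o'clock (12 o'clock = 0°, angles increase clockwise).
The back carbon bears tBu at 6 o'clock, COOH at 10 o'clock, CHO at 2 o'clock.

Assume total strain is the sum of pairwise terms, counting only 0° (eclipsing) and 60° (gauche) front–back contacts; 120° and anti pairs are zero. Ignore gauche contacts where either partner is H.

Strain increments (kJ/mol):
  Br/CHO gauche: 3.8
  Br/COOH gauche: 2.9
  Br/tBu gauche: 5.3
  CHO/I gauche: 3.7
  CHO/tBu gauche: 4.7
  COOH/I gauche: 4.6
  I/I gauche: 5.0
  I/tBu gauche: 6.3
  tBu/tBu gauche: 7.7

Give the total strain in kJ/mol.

This conformer (staggered): I–COOH gauche, I–CHO gauche, Br–tBu gauche, Br–CHO gauche; 4.6 + 3.7 + 5.3 + 3.8 = 17.4 kJ/mol.

17.4 kJ/mol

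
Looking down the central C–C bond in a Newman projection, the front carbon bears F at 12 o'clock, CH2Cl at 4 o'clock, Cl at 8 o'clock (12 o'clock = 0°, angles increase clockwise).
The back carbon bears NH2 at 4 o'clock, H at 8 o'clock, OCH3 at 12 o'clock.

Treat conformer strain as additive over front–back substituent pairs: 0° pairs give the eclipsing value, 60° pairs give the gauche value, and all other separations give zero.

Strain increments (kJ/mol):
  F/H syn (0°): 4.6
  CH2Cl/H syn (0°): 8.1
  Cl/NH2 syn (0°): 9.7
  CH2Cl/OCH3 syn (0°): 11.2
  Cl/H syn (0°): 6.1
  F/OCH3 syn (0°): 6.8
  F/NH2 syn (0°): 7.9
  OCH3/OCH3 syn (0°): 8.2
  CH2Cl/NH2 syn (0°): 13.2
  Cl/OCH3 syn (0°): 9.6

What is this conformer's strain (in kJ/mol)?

This conformer is eclipsed. F at 0° is eclipsed with OCH3 at 0° (6.8); CH2Cl at 120° is eclipsed with NH2 at 120° (13.2); Cl at 240° is eclipsed with H at 240° (6.1). Total 26.1 kJ/mol.

26.1 kJ/mol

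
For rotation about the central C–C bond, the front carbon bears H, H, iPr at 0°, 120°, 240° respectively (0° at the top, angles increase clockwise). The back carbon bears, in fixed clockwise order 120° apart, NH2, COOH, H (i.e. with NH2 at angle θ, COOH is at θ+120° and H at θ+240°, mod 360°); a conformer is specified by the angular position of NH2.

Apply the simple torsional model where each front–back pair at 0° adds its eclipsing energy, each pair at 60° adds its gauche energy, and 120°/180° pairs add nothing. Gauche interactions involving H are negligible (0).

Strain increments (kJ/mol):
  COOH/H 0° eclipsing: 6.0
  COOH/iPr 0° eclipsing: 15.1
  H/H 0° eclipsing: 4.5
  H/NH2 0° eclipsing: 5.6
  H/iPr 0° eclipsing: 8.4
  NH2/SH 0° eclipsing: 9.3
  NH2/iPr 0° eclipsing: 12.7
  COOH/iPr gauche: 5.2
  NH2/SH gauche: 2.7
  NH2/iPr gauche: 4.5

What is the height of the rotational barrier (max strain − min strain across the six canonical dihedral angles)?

NH2 at 0° (eclipsed): H(0°)/NH2(0°) eclipsed 5.6; H(120°)/COOH(120°) eclipsed 6.0; iPr(240°)/H(240°) eclipsed 8.4 → 20.0 kJ/mol.
NH2 at 60° (staggered): iPr(240°)/COOH(180°) gauche 5.2 → 5.2 kJ/mol.
NH2 at 120° (eclipsed): H(0°)/H(0°) eclipsed 4.5; H(120°)/NH2(120°) eclipsed 5.6; iPr(240°)/COOH(240°) eclipsed 15.1 → 25.2 kJ/mol.
NH2 at 180° (staggered): iPr(240°)/NH2(180°) gauche 4.5; iPr(240°)/COOH(300°) gauche 5.2 → 9.7 kJ/mol.
NH2 at 240° (eclipsed): H(0°)/COOH(0°) eclipsed 6.0; H(120°)/H(120°) eclipsed 4.5; iPr(240°)/NH2(240°) eclipsed 12.7 → 23.2 kJ/mol.
NH2 at 300° (staggered): iPr(240°)/NH2(300°) gauche 4.5 → 4.5 kJ/mol.
Max at 120° (25.2 kJ/mol), min at 300° (4.5 kJ/mol); barrier = 20.7 kJ/mol.

20.7 kJ/mol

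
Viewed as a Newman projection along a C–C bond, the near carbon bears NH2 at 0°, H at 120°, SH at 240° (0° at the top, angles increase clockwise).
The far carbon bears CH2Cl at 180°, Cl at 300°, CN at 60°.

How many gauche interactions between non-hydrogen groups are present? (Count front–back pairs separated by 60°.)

Non-H gauche pairs: NH2(0°)/Cl(300°); NH2(0°)/CN(60°); SH(240°)/CH2Cl(180°); SH(240°)/Cl(300°) — 4 interactions.

4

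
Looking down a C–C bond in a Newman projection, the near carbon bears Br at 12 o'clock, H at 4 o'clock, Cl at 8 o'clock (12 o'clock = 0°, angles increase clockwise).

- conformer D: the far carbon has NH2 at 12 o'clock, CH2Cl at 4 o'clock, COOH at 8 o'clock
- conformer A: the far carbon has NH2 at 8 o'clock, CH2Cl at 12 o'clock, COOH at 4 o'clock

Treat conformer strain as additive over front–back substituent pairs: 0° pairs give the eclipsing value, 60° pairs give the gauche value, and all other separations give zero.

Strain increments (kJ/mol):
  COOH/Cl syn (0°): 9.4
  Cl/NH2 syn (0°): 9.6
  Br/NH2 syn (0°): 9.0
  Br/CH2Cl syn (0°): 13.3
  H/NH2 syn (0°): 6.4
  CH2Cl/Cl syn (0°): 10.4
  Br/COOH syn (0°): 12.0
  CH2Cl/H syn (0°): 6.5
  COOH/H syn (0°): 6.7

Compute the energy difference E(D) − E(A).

-4.7 kJ/mol

D (eclipsed): Br–NH2 eclipsed, H–CH2Cl eclipsed, Cl–COOH eclipsed; 9.0 + 6.5 + 9.4 = 24.9 kJ/mol.
A (eclipsed): Br–CH2Cl eclipsed, H–COOH eclipsed, Cl–NH2 eclipsed; 13.3 + 6.7 + 9.6 = 29.6 kJ/mol.
E(D) − E(A) = 24.9 − 29.6 = -4.7 kJ/mol.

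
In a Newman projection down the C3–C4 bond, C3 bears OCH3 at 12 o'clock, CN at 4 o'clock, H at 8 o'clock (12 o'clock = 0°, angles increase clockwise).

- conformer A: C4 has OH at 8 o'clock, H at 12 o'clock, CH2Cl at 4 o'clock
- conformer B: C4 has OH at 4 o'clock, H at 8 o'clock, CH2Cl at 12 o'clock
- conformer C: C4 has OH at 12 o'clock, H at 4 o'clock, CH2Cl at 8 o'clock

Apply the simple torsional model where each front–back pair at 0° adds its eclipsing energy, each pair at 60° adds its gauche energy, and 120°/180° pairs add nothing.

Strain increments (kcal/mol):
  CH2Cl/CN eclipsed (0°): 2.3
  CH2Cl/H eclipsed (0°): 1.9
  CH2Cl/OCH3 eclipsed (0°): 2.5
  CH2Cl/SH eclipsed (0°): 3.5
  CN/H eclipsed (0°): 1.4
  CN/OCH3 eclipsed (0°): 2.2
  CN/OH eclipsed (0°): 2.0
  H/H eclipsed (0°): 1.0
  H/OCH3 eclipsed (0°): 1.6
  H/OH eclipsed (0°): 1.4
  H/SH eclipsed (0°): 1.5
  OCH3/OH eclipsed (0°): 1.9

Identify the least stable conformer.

A is eclipsed. OCH3 at 0° is eclipsed with H at 0° (1.6); CN at 120° is eclipsed with CH2Cl at 120° (2.3); H at 240° is eclipsed with OH at 240° (1.4). Total 5.3 kcal/mol.
B is eclipsed. OCH3 at 0° is eclipsed with CH2Cl at 0° (2.5); CN at 120° is eclipsed with OH at 120° (2.0); H at 240° is eclipsed with H at 240° (1.0). Total 5.5 kcal/mol.
C is eclipsed. OCH3 at 0° is eclipsed with OH at 0° (1.9); CN at 120° is eclipsed with H at 120° (1.4); H at 240° is eclipsed with CH2Cl at 240° (1.9). Total 5.2 kcal/mol.
B has the highest total (5.5 kcal/mol).

B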